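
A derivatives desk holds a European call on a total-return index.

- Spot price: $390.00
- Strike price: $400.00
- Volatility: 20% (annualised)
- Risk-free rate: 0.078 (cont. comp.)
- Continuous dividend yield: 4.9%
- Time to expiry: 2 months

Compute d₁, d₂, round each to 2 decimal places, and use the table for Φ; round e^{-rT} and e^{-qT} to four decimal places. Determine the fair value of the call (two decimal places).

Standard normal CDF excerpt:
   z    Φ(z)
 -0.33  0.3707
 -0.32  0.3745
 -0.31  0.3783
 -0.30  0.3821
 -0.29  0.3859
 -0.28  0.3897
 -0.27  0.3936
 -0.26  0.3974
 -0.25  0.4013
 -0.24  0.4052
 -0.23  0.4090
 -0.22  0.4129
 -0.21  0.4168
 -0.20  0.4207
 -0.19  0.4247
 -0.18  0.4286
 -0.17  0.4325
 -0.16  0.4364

$8.87

T = 0.1667;  σ√T = 0.0816
ln(S/K) + (r − q + σ²/2)T = ln(390/400) + (0.078 − 0.049 + 0.2²/2)·0.1667 = -0.0253 + 0.0082 = -0.0172
d₁ = -0.0172 / 0.0816 = -0.2101 ≈ -0.21
d₂ = d₁ − σ√T = -0.2101 − 0.0816 = -0.2917 ≈ -0.29
e^(−qT) = e^(−0.049·0.1667) = 0.9919;  e^(−rT) = e^(−0.078·0.1667) = 0.9871
N(d₁) = N(-0.21) = 0.4168;  N(d₂) = N(-0.29) = 0.3859
C = 390·0.9919·0.4168 − 400·0.9871·0.3859 = 161.2353 − 152.3688 = 8.8666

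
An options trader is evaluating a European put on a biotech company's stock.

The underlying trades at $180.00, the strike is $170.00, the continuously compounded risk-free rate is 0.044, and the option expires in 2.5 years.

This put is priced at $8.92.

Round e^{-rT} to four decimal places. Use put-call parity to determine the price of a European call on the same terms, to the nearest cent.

$36.63

e^(−rT) = e^(−0.044·2.5) = 0.8958
Put-call parity: C − P = S − K·e^(−rT) = 180 − 170·0.8958 = 180 − 152.2860 = 27.7140
C = P + (C − P) = 8.92 + (27.7140) = 36.6340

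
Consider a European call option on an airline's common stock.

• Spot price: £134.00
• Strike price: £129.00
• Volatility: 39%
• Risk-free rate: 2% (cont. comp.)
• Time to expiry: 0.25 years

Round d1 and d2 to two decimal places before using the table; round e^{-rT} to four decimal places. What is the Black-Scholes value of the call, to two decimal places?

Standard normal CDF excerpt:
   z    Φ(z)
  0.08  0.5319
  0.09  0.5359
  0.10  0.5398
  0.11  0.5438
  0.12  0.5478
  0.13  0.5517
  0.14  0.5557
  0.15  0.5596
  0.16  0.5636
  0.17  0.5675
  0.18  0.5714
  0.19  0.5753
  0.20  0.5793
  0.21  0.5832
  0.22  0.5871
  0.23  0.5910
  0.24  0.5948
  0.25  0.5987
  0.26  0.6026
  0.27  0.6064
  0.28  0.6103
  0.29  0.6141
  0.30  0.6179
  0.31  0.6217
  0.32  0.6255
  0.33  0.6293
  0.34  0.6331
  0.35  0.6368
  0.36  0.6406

σ√T = 0.39 × 0.5000 = 0.1950
d₁ = [ln(134/129) + (0.02 + 0.39²/2)·0.25] / 0.1950 = [0.0380 + 0.0240] / 0.1950 = 0.3182 → 0.32
d₂ = d₁ − σ√T = 0.3182 − 0.1950 = 0.1232 → 0.12
exp(−rT) = exp(−0.02·0.25) = 0.9950
C = 134·N(0.32) − 129·0.9950·N(0.12) = 134·0.6255 − 129·0.9950·0.5478 = 83.8170 − 70.3129 = 13.5041

£13.50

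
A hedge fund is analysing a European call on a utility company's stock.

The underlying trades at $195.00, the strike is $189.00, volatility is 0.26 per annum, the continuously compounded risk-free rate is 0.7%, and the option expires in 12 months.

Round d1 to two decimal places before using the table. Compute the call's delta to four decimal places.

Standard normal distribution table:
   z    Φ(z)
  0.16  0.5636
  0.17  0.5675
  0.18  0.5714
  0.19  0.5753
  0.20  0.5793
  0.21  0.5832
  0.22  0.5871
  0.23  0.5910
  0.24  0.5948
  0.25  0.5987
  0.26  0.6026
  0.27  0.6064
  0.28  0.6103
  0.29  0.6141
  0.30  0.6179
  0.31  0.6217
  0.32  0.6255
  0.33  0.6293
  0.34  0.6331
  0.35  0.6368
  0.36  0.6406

T = 1;  σ√T = 0.2600
d₁ = [ln(195/189) + (0.007 + ½·0.26²)·1] / (σ√T) = (0.0313 + 0.0408) / 0.2600 = 0.2771 ⇒ 0.28
N(d₁) = N(0.28) = 0.6103
Δ_call = N(d₁) = 0.6103

0.6103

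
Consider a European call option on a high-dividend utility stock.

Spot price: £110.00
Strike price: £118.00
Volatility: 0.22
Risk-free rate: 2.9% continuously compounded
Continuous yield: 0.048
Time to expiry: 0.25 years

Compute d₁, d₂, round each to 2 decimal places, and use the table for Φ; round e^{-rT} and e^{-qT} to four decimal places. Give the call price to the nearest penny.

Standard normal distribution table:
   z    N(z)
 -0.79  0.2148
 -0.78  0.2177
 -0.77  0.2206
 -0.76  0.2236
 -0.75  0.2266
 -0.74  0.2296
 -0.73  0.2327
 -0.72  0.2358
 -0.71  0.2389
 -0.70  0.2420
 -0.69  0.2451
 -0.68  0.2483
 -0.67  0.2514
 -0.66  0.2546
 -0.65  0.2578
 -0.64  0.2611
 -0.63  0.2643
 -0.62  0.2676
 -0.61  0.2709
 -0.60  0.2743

T = 0.25;  σ√T = 0.1100
d₁ = [ln(110/118) + (0.029 − 0.048 + ½·0.22²)·0.25] / (σ√T) = (-0.0702 + 0.0013) / 0.1100 = -0.6264 → -0.63
d₂ = -0.6264 − 0.1100 = -0.7364 → -0.74
e^(−qT) = e^(−0.048·0.25) = 0.9881;  e^(−rT) = e^(−0.029·0.25) = 0.9928
C = 110·0.9881·N(-0.63) − 118·0.9928·N(-0.74) = 110·0.9881·0.2643 − 118·0.9928·0.2296 = 28.7270 − 26.8977 = 1.8293

£1.83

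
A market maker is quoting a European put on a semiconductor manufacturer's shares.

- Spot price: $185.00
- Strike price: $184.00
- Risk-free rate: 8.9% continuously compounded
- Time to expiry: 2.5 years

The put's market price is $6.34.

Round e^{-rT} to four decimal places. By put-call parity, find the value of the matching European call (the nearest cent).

$44.05

e^(−rT) = e^(−0.089·2.5) = 0.8005
Put-call parity: C − P = S − K·e^(−rT) = 185 − 184·0.8005 = 185 − 147.2920 = 37.7080
C = P + (C − P) = 6.34 + (37.7080) = 44.0480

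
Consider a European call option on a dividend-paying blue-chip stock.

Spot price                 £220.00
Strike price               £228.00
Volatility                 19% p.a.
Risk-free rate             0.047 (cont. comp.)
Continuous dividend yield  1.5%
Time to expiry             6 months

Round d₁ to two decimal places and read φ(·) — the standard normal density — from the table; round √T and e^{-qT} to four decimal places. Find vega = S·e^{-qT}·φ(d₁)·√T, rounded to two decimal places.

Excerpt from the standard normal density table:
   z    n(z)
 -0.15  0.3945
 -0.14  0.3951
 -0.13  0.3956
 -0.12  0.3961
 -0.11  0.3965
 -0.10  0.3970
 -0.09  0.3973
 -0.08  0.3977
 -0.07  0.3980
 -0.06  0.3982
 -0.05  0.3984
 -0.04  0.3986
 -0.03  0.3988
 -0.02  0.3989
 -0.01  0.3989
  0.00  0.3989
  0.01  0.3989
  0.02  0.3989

σ√T = 0.19 × 0.7071 = 0.1344
d₁ = [ln(220/228) + (0.047 − 0.015 + ½·0.19²)·0.5] / (σ√T) = (-0.0357 + 0.0250) / 0.1344 = -0.0796 ≈ -0.08
√T = √0.5 = 0.7071
φ(d₁) = φ(-0.08) = 0.3977
exp(−qT) = exp(−0.015·0.5) = 0.9925
vega = S·exp(−qT)·φ(d₁)·√T = 220·0.9925·0.3977·0.7071 = 61.4030

61.40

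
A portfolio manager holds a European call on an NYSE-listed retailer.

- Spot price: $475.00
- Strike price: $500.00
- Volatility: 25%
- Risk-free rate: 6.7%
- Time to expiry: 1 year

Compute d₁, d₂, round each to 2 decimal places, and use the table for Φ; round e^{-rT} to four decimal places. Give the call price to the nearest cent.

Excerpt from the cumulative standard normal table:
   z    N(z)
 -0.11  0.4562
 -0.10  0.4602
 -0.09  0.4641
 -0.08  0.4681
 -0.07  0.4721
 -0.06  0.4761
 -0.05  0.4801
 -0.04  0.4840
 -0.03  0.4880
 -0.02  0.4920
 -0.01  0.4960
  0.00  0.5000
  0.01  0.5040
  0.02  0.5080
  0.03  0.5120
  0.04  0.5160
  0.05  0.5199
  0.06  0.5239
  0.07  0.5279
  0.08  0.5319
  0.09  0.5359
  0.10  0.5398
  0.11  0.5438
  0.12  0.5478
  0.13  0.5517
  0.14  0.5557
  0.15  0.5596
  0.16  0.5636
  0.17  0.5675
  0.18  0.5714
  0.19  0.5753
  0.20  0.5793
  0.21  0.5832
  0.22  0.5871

T = 1;  σ√T = 0.2500
d₁ = [ln(475/500) + (0.067 + ½·0.25²)·1] / (σ√T) = (-0.0513 + 0.0983) / 0.2500 = 0.1878 ⇒ 0.19
d₂ = 0.1878 − 0.2500 = -0.0622 ⇒ -0.06
exp(−rT) = exp(−0.067·1) = 0.9352
C = 475·N(0.19) − 500·0.9352·N(-0.06) = 475·0.5753 − 500·0.9352·0.4761 = 273.2675 − 222.6244 = 50.6431

$50.64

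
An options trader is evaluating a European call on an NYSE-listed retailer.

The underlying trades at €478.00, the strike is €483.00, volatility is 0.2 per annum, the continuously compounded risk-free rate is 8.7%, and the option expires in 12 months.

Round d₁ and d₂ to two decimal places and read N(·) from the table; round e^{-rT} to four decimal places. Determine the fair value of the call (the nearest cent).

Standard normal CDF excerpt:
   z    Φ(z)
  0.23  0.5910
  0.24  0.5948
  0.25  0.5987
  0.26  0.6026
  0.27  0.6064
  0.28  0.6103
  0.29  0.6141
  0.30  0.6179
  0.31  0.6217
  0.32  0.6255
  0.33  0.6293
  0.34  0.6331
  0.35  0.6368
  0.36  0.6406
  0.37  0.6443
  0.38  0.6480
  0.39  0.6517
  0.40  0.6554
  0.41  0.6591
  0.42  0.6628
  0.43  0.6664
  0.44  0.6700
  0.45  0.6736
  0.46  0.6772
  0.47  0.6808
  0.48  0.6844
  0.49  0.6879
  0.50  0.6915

€56.92

T = 1;  σ√T = 0.2000
d₁ = [ln(478/483) + (0.087 + 0.2²/2)·1] / 0.2000 = [-0.0104 + 0.1070] / 0.2000 = 0.4830 ≈ 0.48
d₂ = d₁ − σ√T = 0.4830 − 0.2000 = 0.2830 ≈ 0.28
e^(−rT) = e^(−0.087·1) = 0.9167
C = 478·N(0.48) − 483·0.9167·N(0.28) = 478·0.6844 − 483·0.9167·0.6103 = 327.1432 − 270.2202 = 56.9230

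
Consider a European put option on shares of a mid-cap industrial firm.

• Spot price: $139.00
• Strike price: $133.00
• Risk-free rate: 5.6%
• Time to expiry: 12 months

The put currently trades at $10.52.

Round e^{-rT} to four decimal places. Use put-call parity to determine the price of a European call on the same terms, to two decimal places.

$23.77

e^(−rT) = e^(−0.056·1) = 0.9455
Put-call parity: C − P = S − K·e^(−rT) = 139 − 133·0.9455 = 139 − 125.7515 = 13.2485
C = P + (C − P) = 10.52 + (13.2485) = 23.7685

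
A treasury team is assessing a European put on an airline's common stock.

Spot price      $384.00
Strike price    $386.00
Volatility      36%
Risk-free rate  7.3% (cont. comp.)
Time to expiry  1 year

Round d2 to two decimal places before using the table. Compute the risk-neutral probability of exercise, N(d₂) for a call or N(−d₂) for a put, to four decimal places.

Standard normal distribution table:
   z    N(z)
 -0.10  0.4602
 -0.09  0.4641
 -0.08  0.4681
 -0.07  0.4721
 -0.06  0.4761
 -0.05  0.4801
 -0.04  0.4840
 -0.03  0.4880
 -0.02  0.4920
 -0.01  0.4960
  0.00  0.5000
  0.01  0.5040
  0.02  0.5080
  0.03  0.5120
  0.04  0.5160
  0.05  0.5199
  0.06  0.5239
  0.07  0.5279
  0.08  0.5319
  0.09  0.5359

0.4960

σ√T = 0.36·√1 = 0.3600
ln(S/K) + (r + σ²/2)T = ln(384/386) + (0.073 + 0.36²/2)·1 = -0.0052 + 0.1378 = 0.1326
d₁ = 0.1326 / 0.3600 = 0.3683 → 0.37
d₂ = d₁ − σ√T = 0.3683 − 0.3600 = 0.0083 → 0.01
Pr(exercise) under Q = N(−d₂) = N(-0.01) = 0.4960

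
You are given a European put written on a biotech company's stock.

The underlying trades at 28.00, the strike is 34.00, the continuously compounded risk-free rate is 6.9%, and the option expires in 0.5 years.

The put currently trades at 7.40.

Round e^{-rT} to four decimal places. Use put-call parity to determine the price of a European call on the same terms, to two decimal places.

2.55

e^(−rT) = e^(−0.069·0.5) = 0.9661
Put-call parity: C − P = S − K·e^(−rT) = 28 − 34·0.9661 = 28 − 32.8474 = -4.8474
C = P + (C − P) = 7.40 + (-4.8474) = 2.5526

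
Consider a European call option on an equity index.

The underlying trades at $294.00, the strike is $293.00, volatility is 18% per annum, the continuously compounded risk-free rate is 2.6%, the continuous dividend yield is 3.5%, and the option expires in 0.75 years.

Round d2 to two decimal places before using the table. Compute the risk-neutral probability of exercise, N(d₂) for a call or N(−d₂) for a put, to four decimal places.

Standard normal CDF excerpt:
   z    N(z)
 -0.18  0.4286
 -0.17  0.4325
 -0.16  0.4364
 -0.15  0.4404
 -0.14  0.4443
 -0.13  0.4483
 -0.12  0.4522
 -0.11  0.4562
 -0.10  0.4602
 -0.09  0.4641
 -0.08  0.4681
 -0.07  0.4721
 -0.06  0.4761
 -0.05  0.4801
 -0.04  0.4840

0.4602

σ√T = 0.18 × 0.8660 = 0.1559
d₁ = [ln(294/293) + (0.026 − 0.035 + 0.18²/2)·0.75] / 0.1559 = [0.0034 + 0.0054] / 0.1559 = 0.0565 ≈ 0.06
d₂ = d₁ − σ√T = 0.0565 − 0.1559 = -0.0994 ≈ -0.10
Pr(exercise) under Q = N(d₂) = 0.4602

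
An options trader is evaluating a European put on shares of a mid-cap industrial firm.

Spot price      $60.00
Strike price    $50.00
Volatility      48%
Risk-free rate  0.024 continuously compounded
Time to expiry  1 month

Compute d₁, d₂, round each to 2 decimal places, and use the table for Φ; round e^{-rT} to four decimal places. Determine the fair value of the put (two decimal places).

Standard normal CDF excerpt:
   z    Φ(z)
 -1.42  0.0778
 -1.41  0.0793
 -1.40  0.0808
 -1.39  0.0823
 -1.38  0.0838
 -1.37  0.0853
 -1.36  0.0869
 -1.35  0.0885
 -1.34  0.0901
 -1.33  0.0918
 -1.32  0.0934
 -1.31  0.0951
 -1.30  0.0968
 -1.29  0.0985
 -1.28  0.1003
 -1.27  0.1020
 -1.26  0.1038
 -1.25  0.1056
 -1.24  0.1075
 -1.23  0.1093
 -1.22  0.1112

σ√T = 0.48 × 0.2887 = 0.1386
d₁ = [ln(60/50) + (0.024 + ½·0.48²)·0.08333] / (σ√T) = (0.1823 + 0.0116) / 0.1386 = 1.3995 ⇒ 1.40
d₂ = 1.3995 − 0.1386 = 1.2609 ⇒ 1.26
e^(−rT) = e^(−0.024·0.08333) = 0.9980
N(−d₂) = N(-1.26) = 0.1038;  N(−d₁) = N(-1.40) = 0.0808
P = 50·0.9980·0.1038 − 60·0.0808 = 5.1796 − 4.8480 = 0.3316

$0.33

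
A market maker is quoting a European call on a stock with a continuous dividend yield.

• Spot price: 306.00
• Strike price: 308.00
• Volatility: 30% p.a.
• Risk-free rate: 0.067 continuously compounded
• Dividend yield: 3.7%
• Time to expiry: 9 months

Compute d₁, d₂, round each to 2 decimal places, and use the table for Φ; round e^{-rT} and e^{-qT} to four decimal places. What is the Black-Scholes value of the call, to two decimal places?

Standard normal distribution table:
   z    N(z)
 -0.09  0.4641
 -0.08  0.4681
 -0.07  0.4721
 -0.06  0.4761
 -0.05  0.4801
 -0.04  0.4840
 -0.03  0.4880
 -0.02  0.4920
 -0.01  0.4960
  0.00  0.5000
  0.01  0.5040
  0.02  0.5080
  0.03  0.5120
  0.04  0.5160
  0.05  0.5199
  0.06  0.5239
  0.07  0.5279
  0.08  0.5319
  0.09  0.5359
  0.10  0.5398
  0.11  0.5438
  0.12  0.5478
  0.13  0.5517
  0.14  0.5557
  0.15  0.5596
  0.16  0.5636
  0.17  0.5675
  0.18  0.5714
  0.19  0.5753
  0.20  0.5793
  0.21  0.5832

T = 0.75;  σ√T = 0.2598
d₁ = [ln(306/308) + (0.067 − 0.037 + ½·0.3²)·0.75] / (σ√T) = (-0.0065 + 0.0563) / 0.2598 = 0.1914 ≈ 0.19
d₂ = 0.1914 − 0.2598 = -0.0684 ≈ -0.07
exp(−qT) = exp(−0.037·0.75) = 0.9726;  exp(−rT) = exp(−0.067·0.75) = 0.9510
C = 306·0.9726·N(0.19) − 308·0.9510·N(-0.07) = 306·0.9726·0.5753 − 308·0.9510·0.4721 = 171.2183 − 138.2819 = 32.9364

32.94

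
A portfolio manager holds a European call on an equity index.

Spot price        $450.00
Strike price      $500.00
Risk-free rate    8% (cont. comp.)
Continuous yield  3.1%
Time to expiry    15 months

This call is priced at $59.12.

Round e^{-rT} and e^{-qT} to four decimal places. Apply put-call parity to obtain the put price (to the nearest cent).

$78.62

exp(−qT) = exp(−0.031·1.25) = 0.9620;  exp(−rT) = exp(−0.08·1.25) = 0.9048
Put-call parity: C − P = S·e^(−qT) − K·e^(−rT) = 450·0.9620 − 500·0.9048 = 432.9000 − 452.4000 = -19.5000
P = C − (C − P) = 59.12 − (-19.5000) = 78.6200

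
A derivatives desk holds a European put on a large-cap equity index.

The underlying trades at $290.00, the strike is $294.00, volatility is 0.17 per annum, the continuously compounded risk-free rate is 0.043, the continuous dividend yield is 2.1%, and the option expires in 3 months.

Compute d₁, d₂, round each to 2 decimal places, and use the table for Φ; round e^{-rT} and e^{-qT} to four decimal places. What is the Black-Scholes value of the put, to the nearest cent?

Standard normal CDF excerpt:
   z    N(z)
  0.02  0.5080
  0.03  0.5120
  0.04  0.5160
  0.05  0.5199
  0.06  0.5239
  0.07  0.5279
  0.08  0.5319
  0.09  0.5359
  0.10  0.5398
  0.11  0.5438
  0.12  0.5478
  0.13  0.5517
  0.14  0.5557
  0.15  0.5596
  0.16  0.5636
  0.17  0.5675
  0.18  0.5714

$11.64

σ√T = 0.17 × 0.5000 = 0.0850
d₁ = [ln(290/294) + (0.043 − 0.021 + 0.17²/2)·0.25] / 0.0850 = [-0.0137 + 0.0091] / 0.0850 = -0.0540 which rounds to -0.05
d₂ = d₁ − σ√T = -0.0540 − 0.0850 = -0.1390 which rounds to -0.14
exp(−qT) = exp(−0.021·0.25) = 0.9948;  exp(−rT) = exp(−0.043·0.25) = 0.9893
N(−d₂) = N(0.14) = 0.5557;  N(−d₁) = N(0.05) = 0.5199
P = 294·0.9893·0.5557 − 290·0.9948·0.5199 = 161.6277 − 149.9870 = 11.6407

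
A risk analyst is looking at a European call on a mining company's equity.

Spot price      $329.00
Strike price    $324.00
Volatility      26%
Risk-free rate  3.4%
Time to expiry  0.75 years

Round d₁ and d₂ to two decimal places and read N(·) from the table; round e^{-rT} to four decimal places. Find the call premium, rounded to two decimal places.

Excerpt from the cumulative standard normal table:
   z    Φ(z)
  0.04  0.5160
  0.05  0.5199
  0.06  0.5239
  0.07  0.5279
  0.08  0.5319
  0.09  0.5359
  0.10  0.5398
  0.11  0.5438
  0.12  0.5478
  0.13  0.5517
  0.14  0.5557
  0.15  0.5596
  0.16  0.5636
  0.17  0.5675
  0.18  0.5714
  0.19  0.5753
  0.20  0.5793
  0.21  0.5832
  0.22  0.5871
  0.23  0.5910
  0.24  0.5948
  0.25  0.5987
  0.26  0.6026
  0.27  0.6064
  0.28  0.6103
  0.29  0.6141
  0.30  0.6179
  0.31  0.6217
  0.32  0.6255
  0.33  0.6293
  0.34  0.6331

$35.31

T = 0.75;  σ√T = 0.2252
ln(S/K) + (r + σ²/2)T = ln(329/324) + (0.034 + 0.26²/2)·0.75 = 0.0153 + 0.0508 = 0.0662
d₁ = 0.0662 / 0.2252 = 0.2938 ⇒ 0.29
d₂ = d₁ − σ√T = 0.2938 − 0.2252 = 0.0687 ⇒ 0.07
e^(−rT) = e^(−0.034·0.75) = 0.9748
N(d₁) = N(0.29) = 0.6141;  N(d₂) = N(0.07) = 0.5279
C = 329·0.6141 − 324·0.9748·0.5279 = 202.0389 − 166.7294 = 35.3095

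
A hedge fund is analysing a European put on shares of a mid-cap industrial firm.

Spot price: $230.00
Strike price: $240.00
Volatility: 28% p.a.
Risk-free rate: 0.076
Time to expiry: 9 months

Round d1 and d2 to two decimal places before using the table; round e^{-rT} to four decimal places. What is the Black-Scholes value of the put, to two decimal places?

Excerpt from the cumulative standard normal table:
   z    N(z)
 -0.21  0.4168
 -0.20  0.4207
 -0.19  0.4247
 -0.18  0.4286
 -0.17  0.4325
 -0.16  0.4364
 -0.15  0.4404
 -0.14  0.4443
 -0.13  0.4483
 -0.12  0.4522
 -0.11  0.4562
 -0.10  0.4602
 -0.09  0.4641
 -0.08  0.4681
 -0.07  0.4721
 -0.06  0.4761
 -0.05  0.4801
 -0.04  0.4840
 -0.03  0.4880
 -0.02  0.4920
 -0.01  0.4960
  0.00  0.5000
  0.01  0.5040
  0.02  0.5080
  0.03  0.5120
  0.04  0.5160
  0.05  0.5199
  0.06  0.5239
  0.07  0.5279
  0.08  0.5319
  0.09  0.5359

$20.19

σ√T = 0.28 × 0.8660 = 0.2425
d₁ = [ln(230/240) + (0.076 + 0.28²/2)·0.75] / 0.2425 = [-0.0426 + 0.0864] / 0.2425 = 0.1808 → 0.18
d₂ = d₁ − σ√T = 0.1808 − 0.2425 = -0.0617 → -0.06
exp(−rT) = exp(−0.076·0.75) = 0.9446
P = 240·0.9446·N(0.06) − 230·N(-0.18) = 240·0.9446·0.5239 − 230·0.4286 = 118.7702 − 98.5780 = 20.1922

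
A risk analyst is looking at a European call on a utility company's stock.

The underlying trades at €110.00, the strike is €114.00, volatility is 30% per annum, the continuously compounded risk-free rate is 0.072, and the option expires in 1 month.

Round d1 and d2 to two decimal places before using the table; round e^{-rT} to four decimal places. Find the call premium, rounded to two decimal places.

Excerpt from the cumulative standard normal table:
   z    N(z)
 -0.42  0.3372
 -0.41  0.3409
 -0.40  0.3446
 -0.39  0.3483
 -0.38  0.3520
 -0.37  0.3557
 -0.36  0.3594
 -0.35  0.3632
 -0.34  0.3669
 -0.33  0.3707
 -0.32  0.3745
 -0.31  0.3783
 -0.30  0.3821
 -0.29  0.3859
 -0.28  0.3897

σ√T = 0.3 × 0.2887 = 0.0866
ln(S/K) + (r + σ²/2)T = ln(110/114) + (0.072 + 0.3²/2)·0.08333 = -0.0357 + 0.0097 = -0.0260
d₁ = -0.0260 / 0.0866 = -0.2999 ⇒ -0.30
d₂ = d₁ − σ√T = -0.2999 − 0.0866 = -0.3865 ⇒ -0.39
exp(−rT) = exp(−0.072·0.08333) = 0.9940
N(d₁) = N(-0.30) = 0.3821;  N(d₂) = N(-0.39) = 0.3483
C = 110·0.3821 − 114·0.9940·0.3483 = 42.0310 − 39.4680 = 2.5630

€2.56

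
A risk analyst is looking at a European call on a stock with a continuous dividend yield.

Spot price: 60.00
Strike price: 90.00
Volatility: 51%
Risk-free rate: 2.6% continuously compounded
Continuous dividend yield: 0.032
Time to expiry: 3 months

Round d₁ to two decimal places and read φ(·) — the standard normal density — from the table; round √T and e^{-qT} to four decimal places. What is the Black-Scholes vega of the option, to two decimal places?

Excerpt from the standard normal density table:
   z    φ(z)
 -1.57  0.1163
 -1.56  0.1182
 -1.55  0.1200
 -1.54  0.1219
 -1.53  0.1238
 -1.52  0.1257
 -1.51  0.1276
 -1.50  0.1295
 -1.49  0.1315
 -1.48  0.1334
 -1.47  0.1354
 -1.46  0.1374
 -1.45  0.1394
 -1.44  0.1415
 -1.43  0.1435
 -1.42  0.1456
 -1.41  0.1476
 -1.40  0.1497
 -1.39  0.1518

4.03

σ√T = 0.51 × 0.5000 = 0.2550
ln(S/K) + (r − q + σ²/2)T = ln(60/90) + (0.026 − 0.032 + 0.51²/2)·0.25 = -0.4055 + 0.0310 = -0.3745
d₁ = -0.3745 / 0.2550 = -1.4684 ⇒ -1.47
√T = √0.25 = 0.5000
φ(d₁) = φ(-1.47) = 0.1354
e^(−qT) = e^(−0.032·0.25) = 0.9920
vega = S·e^(−qT)·φ(d₁)·√T = 60·0.9920·0.1354·0.5000 = 4.0295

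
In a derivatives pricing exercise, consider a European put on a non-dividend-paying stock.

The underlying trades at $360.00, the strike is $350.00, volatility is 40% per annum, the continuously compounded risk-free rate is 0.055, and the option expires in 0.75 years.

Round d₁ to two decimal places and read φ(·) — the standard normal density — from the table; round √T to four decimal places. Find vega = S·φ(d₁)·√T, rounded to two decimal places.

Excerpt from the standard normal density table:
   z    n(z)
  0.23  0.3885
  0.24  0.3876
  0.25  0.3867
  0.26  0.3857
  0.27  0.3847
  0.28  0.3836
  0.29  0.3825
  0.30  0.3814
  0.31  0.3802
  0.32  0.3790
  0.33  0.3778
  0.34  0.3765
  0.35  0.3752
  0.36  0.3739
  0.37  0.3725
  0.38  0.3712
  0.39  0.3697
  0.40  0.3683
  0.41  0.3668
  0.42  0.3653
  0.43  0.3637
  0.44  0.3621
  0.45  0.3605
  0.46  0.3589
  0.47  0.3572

σ√T = 0.4 × 0.8660 = 0.3464
d₁ = [ln(360/350) + (0.055 + ½·0.4²)·0.75] / (σ√T) = (0.0282 + 0.1013) / 0.3464 = 0.3736 which rounds to 0.37
√T = √0.75 = 0.8660
φ(d₁) = φ(0.37) = 0.3725
vega = S·φ(d₁)·√T = 360·0.3725·0.8660 = 116.1306

116.13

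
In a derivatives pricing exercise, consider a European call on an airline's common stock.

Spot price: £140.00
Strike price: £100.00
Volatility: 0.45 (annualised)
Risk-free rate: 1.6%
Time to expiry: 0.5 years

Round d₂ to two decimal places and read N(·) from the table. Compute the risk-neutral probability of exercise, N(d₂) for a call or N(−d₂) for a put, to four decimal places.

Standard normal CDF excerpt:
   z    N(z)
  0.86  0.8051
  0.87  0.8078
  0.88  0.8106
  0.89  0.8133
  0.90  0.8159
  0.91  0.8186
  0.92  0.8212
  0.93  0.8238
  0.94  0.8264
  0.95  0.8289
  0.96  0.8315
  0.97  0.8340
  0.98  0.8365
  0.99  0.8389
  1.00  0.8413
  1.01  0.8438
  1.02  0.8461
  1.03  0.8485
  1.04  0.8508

σ√T = 0.45 × 0.7071 = 0.3182
d₁ = [ln(140/100) + (0.016 + ½·0.45²)·0.5] / (σ√T) = (0.3365 + 0.0586) / 0.3182 = 1.2417 ≈ 1.24
d₂ = 1.2417 − 0.3182 = 0.9235 ≈ 0.92
Pr(exercise) under Q = N(d₂) = 0.8212

0.8212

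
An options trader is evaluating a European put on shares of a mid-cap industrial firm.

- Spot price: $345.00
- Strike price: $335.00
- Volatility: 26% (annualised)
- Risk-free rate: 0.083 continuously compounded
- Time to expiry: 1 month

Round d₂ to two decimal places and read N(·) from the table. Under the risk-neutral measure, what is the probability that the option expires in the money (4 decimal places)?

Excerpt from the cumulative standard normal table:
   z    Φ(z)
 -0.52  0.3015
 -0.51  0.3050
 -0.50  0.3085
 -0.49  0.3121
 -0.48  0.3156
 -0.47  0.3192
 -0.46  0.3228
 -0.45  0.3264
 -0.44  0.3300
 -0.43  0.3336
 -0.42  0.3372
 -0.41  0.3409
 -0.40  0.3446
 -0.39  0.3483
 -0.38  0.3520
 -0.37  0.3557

σ√T = 0.26·√0.08333 = 0.0751
d₁ = [ln(345/335) + (0.083 + ½·0.26²)·0.08333] / (σ√T) = (0.0294 + 0.0097) / 0.0751 = 0.5216 ≈ 0.52
d₂ = 0.5216 − 0.0751 = 0.4465 ≈ 0.45
Pr(exercise) under Q = N(−d₂) = N(-0.45) = 0.3264

0.3264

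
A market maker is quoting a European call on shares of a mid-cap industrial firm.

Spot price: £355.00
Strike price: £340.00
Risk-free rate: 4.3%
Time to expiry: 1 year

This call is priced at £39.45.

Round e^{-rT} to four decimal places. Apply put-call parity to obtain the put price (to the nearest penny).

£10.14

e^(−rT) = e^(−0.043·1) = 0.9579
Put-call parity: C − P = S − K·e^(−rT) = 355 − 340·0.9579 = 355 − 325.6860 = 29.3140
P = C − (C − P) = 39.45 − (29.3140) = 10.1360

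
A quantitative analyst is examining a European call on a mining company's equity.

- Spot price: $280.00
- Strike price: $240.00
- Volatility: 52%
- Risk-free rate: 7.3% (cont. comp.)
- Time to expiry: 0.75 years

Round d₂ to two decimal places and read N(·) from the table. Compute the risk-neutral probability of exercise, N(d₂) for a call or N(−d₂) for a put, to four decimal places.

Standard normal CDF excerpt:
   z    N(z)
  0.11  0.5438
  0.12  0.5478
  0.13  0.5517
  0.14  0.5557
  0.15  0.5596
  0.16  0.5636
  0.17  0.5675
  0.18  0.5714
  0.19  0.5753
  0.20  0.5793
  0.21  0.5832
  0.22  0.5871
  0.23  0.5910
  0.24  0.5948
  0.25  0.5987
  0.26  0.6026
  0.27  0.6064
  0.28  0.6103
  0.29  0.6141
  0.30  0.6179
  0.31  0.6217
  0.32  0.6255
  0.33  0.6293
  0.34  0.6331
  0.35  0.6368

0.5948

T = 0.75;  σ√T = 0.4503
ln(S/K) + (r + σ²/2)T = ln(280/240) + (0.073 + 0.52²/2)·0.75 = 0.1542 + 0.1562 = 0.3103
d₁ = 0.3103 / 0.4503 = 0.6890 ⇒ 0.69
d₂ = d₁ − σ√T = 0.6890 − 0.4503 = 0.2387 ⇒ 0.24
Pr(exercise) under Q = N(d₂) = 0.5948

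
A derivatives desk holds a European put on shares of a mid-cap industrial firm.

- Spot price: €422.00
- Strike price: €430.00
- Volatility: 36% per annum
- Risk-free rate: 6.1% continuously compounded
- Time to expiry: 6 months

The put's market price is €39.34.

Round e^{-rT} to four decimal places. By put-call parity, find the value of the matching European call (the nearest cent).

exp(−rT) = exp(−0.061·0.5) = 0.9700
Put-call parity: C − P = S − K·e^(−rT) = 422 − 430·0.9700 = 422 − 417.1000 = 4.9000
C = P + (C − P) = 39.34 + (4.9000) = 44.2400

€44.24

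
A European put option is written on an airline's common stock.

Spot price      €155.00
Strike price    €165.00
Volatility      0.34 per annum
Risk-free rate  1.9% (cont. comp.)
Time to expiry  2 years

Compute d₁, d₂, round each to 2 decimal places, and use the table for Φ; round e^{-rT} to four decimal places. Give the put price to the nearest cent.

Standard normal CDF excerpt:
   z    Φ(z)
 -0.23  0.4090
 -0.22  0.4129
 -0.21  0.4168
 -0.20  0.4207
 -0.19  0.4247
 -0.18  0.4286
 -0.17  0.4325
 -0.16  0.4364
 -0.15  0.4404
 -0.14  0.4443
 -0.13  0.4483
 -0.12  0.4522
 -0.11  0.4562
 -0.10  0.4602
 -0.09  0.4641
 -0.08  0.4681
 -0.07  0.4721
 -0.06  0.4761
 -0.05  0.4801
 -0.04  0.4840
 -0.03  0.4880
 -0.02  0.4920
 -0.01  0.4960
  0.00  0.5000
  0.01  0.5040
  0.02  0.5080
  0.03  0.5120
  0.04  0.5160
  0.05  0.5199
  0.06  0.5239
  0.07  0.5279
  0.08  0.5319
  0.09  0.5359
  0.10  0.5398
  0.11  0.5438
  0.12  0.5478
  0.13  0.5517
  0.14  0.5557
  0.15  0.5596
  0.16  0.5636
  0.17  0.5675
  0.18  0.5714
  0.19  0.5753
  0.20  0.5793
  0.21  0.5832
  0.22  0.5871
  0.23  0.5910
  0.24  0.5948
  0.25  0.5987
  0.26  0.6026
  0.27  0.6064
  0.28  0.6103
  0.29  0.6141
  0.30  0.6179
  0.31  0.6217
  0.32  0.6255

σ√T = 0.34·√2 = 0.4808
ln(S/K) + (r + σ²/2)T = ln(155/165) + (0.019 + 0.34²/2)·2 = -0.0625 + 0.1536 = 0.0911
d₁ = 0.0911 / 0.4808 = 0.1894 which rounds to 0.19
d₂ = d₁ − σ√T = 0.1894 − 0.4808 = -0.2914 which rounds to -0.29
exp(−rT) = exp(−0.019·2) = 0.9627
N(−d₂) = N(0.29) = 0.6141;  N(−d₁) = N(-0.19) = 0.4247
P = 165·0.9627·0.6141 − 155·0.4247 = 97.5470 − 65.8285 = 31.7185

€31.72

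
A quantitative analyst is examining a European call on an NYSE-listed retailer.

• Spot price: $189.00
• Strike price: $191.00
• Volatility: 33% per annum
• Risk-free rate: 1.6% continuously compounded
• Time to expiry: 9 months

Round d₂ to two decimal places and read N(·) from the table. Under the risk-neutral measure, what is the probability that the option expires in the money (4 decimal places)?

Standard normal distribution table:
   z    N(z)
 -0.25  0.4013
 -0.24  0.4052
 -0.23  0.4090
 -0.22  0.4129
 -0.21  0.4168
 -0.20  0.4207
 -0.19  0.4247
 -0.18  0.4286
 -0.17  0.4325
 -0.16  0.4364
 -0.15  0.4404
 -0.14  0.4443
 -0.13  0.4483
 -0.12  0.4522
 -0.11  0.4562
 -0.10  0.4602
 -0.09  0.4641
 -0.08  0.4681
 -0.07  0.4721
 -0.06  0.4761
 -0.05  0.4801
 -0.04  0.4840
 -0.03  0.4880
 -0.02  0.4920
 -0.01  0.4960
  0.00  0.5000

0.4443

T = 0.75;  σ√T = 0.2858
d₁ = [ln(189/191) + (0.016 + ½·0.33²)·0.75] / (σ√T) = (-0.0105 + 0.0528) / 0.2858 = 0.1481 ≈ 0.15
d₂ = 0.1481 − 0.2858 = -0.1377 ≈ -0.14
Risk-neutral Pr[S_T > K] = N(d₂) = N(-0.14) = 0.4443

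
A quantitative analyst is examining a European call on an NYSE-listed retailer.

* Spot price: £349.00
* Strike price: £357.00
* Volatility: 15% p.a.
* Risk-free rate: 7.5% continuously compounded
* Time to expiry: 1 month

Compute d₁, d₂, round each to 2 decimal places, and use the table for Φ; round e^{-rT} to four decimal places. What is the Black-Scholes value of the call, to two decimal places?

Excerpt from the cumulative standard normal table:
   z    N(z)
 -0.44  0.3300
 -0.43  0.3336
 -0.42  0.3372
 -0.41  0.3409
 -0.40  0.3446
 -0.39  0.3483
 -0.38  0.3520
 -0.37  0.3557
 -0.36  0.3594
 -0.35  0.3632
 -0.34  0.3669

£3.17

σ√T = 0.15 × 0.2887 = 0.0433
ln(S/K) + (r + σ²/2)T = ln(349/357) + (0.075 + 0.15²/2)·0.08333 = -0.0227 + 0.0072 = -0.0155
d₁ = -0.0155 / 0.0433 = -0.3574 → -0.36
d₂ = d₁ − σ√T = -0.3574 − 0.0433 = -0.4007 → -0.40
exp(−rT) = exp(−0.075·0.08333) = 0.9938
N(d₁) = N(-0.36) = 0.3594;  N(d₂) = N(-0.40) = 0.3446
C = 349·0.3594 − 357·0.9938·0.3446 = 125.4306 − 122.2595 = 3.1711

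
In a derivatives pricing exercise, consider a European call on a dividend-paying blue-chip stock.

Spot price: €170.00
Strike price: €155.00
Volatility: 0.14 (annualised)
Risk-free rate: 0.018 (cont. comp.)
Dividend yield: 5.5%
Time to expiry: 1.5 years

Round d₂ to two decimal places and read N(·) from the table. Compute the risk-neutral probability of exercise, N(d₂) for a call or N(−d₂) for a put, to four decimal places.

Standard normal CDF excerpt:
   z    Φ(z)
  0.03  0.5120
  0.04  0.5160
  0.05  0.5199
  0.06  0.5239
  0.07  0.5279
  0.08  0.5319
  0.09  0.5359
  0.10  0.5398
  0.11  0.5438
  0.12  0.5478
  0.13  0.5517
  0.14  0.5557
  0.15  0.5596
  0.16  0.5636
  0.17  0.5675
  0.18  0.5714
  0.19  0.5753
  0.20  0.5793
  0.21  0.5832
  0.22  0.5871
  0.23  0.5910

0.5517

σ√T = 0.14 × 1.2247 = 0.1715
d₁ = [ln(170/155) + (0.018 − 0.055 + ½·0.14²)·1.5] / (σ√T) = (0.0924 − 0.0408) / 0.1715 = 0.3008 ⇒ 0.30
d₂ = 0.3008 − 0.1715 = 0.1293 ⇒ 0.13
Risk-neutral Pr[S_T > K] = N(d₂) = N(0.13) = 0.5517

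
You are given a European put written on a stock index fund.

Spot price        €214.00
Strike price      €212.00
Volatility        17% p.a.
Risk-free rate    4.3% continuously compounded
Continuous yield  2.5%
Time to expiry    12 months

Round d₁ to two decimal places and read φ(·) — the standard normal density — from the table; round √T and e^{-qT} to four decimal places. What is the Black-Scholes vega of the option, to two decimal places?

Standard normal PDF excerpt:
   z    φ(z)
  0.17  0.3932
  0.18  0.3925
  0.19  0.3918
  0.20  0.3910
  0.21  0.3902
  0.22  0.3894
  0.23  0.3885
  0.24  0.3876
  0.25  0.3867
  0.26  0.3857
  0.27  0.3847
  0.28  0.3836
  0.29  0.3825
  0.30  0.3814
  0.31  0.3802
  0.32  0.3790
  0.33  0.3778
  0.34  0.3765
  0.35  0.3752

σ√T = 0.17 × 1.0000 = 0.1700
d₁ = [ln(214/212) + (0.043 − 0.025 + 0.17²/2)·1] / 0.1700 = [0.0094 + 0.0324] / 0.1700 = 0.2461 which rounds to 0.25
√T = √1 = 1.0000
φ(d₁) = φ(0.25) = 0.3867
exp(−qT) = exp(−0.025·1) = 0.9753
vega = S·exp(−qT)·φ(d₁)·√T = 214·0.9753·0.3867·1.0000 = 80.7098
(The call has the same vega.)

80.71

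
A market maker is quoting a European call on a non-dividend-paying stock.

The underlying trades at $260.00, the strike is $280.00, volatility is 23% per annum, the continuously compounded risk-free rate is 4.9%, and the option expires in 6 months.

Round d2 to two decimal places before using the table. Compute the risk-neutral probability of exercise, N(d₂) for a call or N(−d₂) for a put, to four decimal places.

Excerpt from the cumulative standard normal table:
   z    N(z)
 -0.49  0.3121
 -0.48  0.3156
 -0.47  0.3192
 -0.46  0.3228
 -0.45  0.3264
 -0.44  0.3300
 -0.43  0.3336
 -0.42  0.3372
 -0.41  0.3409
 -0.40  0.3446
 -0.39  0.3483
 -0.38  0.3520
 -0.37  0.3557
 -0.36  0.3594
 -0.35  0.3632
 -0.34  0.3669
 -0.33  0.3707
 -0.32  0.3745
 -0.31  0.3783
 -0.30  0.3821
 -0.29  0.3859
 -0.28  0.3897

σ√T = 0.23 × 0.7071 = 0.1626
d₁ = [ln(260/280) + (0.049 + ½·0.23²)·0.5] / (σ√T) = (-0.0741 + 0.0377) / 0.1626 = -0.2237 which rounds to -0.22
d₂ = -0.2237 − 0.1626 = -0.3863 which rounds to -0.39
Risk-neutral Pr[S_T > K] = N(d₂) = N(-0.39) = 0.3483

0.3483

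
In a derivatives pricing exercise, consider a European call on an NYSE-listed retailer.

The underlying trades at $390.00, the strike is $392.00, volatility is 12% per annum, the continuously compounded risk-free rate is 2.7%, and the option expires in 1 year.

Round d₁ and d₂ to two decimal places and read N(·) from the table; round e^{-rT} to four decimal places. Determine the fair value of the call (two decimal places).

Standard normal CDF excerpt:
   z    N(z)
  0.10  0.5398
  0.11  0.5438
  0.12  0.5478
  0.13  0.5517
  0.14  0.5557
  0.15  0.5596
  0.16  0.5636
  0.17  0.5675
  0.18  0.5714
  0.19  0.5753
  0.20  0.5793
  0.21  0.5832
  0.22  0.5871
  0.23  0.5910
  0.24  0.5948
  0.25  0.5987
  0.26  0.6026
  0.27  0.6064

σ√T = 0.12·√1 = 0.1200
d₁ = [ln(390/392) + (0.027 + ½·0.12²)·1] / (σ√T) = (-0.0051 + 0.0342) / 0.1200 = 0.2424 → 0.24
d₂ = 0.2424 − 0.1200 = 0.1224 → 0.12
exp(−rT) = exp(−0.027·1) = 0.9734
N(d₁) = N(0.24) = 0.5948;  N(d₂) = N(0.12) = 0.5478
C = 390·0.5948 − 392·0.9734·0.5478 = 231.9720 − 209.0256 = 22.9464

$22.95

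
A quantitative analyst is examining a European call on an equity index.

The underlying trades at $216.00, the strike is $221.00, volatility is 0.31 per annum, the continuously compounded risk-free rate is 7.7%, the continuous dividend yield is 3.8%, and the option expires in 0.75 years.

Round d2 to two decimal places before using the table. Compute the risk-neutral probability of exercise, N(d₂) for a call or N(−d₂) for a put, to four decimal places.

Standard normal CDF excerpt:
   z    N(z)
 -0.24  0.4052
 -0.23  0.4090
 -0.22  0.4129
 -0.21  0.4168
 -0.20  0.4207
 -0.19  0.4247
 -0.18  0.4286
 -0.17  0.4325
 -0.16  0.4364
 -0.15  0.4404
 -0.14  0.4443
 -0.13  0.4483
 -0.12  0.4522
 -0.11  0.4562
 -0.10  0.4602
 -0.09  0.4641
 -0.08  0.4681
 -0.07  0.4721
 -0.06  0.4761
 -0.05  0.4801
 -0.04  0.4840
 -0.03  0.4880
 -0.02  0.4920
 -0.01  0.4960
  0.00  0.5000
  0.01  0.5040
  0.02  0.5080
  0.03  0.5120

0.4562

T = 0.75;  σ√T = 0.2685
d₁ = [ln(216/221) + (0.077 − 0.038 + 0.31²/2)·0.75] / 0.2685 = [-0.0229 + 0.0653] / 0.2685 = 0.1579 → 0.16
d₂ = d₁ − σ√T = 0.1579 − 0.2685 = -0.1105 → -0.11
Risk-neutral Pr[S_T > K] = N(d₂) = N(-0.11) = 0.4562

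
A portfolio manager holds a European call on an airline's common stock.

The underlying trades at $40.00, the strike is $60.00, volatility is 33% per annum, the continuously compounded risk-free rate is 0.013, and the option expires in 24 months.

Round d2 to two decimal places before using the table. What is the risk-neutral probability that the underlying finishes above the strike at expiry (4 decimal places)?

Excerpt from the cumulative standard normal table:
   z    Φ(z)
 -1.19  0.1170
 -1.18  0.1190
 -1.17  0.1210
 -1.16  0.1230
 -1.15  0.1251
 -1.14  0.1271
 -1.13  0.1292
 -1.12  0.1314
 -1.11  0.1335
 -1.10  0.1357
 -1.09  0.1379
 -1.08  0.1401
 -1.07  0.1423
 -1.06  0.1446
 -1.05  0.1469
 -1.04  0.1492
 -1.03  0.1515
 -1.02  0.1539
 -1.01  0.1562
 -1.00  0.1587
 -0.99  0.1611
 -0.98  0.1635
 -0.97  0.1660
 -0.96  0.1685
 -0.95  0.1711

σ√T = 0.33 × 1.4142 = 0.4667
ln(S/K) + (r + σ²/2)T = ln(40/60) + (0.013 + 0.33²/2)·2 = -0.4055 + 0.1349 = -0.2706
d₁ = -0.2706 / 0.4667 = -0.5798 ⇒ -0.58
d₂ = d₁ − σ√T = -0.5798 − 0.4667 = -1.0464 ⇒ -1.05
Pr(exercise) under Q = N(d₂) = 0.1469

0.1469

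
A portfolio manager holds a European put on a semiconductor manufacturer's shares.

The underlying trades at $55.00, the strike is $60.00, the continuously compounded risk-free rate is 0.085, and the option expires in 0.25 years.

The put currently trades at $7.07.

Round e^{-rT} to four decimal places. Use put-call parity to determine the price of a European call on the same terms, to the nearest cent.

e^(−rT) = e^(−0.085·0.25) = 0.9790
Put-call parity: C − P = S − K·e^(−rT) = 55 − 60·0.9790 = 55 − 58.7400 = -3.7400
C = P + (C − P) = 7.07 + (-3.7400) = 3.3300

$3.33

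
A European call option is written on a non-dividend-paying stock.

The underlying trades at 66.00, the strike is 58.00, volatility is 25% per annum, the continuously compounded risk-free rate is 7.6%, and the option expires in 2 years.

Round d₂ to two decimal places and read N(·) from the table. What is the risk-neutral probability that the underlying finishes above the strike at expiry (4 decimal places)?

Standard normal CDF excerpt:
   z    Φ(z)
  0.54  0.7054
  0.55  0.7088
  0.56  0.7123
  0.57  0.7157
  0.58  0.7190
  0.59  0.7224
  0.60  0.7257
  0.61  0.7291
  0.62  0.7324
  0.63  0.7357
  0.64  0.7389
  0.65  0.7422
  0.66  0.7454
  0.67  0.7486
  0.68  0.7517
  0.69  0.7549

T = 2;  σ√T = 0.3536
d₁ = [ln(66/58) + (0.076 + ½·0.25²)·2] / (σ√T) = (0.1292 + 0.2145) / 0.3536 = 0.9722 which rounds to 0.97
d₂ = 0.9722 − 0.3536 = 0.6186 which rounds to 0.62
Risk-neutral Pr[S_T > K] = N(d₂) = N(0.62) = 0.7324

0.7324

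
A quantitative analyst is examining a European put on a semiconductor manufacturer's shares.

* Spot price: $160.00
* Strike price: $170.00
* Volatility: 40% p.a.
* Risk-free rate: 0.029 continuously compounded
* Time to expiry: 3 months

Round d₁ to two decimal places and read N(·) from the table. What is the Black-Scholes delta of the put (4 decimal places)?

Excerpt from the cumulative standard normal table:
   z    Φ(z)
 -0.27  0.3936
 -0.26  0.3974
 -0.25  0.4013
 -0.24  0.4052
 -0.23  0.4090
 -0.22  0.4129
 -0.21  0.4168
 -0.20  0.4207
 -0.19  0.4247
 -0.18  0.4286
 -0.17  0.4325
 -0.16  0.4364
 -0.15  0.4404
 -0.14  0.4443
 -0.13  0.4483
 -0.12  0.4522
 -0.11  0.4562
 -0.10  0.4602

-0.5675

σ√T = 0.4 × 0.5000 = 0.2000
d₁ = [ln(160/170) + (0.029 + 0.4²/2)·0.25] / 0.2000 = [-0.0606 + 0.0273] / 0.2000 = -0.1669 ≈ -0.17
N(d₁) = N(-0.17) = 0.4325
Δ_put = N(d₁) − 1 = 0.4325 − 1 = -0.5675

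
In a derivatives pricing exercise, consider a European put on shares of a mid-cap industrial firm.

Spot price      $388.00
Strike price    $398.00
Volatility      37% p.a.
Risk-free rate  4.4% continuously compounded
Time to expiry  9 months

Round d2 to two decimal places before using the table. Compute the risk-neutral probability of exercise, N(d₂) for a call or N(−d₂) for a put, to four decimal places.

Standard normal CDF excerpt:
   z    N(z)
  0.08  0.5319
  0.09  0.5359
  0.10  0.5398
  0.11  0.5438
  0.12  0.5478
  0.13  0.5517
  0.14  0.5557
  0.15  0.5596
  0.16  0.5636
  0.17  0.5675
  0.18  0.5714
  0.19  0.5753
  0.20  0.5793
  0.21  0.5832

T = 0.75;  σ√T = 0.3204
d₁ = [ln(388/398) + (0.044 + ½·0.37²)·0.75] / (σ√T) = (-0.0254 + 0.0843) / 0.3204 = 0.1838 which rounds to 0.18
d₂ = 0.1838 − 0.3204 = -0.1366 which rounds to -0.14
Pr(exercise) under Q = N(−d₂) = N(0.14) = 0.5557

0.5557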